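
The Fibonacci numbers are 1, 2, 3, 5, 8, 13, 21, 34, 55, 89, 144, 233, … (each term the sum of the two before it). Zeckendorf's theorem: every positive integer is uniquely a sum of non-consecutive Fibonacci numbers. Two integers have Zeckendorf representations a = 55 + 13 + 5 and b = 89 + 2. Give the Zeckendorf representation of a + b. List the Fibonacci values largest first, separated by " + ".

144 + 13 + 5 + 2

The two numbers are 73 and 91, so their sum is 164.
Greedy algorithm:
164 − 144 = 20
20 − 13 = 7
7 − 5 = 2
2 − 2 = 0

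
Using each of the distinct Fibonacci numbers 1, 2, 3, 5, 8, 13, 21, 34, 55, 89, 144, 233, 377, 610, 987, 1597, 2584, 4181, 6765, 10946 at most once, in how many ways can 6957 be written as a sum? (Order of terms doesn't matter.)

45

Starting from the Zeckendorf form and repeatedly splitting a term F_k into F_{k−1} + F_{k−2} (when neither is already used) reaches every representation.
6957 = 6765+144+34+13+1 = 6765+144+34+8+5+1 = 6765+89+55+34+13+1 = 4181+2584+144+34+13+1 = 6765+144+34+8+3+2+1 = … (40 more), for 45 in all.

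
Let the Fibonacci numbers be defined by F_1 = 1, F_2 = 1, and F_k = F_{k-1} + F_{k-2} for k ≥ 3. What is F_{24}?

46368

Iterating the recurrence up to F_{20} = 6765 and F_{19} = 4181:
F_{21} = F_{20} + F_{19} = 6765 + 4181 = 10946
F_{22} = F_{21} + F_{20} = 10946 + 6765 = 17711
F_{23} = F_{22} + F_{21} = 17711 + 10946 = 28657
F_{24} = F_{23} + F_{22} = 28657 + 17711 = 46368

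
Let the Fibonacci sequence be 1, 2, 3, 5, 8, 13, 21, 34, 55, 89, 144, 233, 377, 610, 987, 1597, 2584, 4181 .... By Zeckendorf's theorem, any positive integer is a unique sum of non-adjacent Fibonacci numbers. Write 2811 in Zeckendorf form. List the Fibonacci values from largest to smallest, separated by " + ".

subtract 2584 from 2811: 227 remains
subtract 144 from 227: 83 remains
subtract 55 from 83: 28 remains
subtract 21 from 28: 7 remains
subtract 5 from 7: 2 remains
subtract 2 from 2: 0 remains
So 2811 = 2584 + 144 + 55 + 21 + 5 + 2, with no two terms consecutive in the sequence.

2584 + 144 + 55 + 21 + 5 + 2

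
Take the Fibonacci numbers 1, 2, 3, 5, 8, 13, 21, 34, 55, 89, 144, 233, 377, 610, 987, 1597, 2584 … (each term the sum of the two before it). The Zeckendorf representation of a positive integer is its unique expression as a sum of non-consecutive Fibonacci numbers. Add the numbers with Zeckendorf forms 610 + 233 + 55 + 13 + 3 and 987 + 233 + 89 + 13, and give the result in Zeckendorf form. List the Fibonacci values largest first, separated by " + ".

1597 + 610 + 21 + 8

The two numbers are 914 and 1322, so their sum is 2236.
Repeatedly subtract the largest Fibonacci number that fits:
1597 ≤ 2236 < 2584, so take 1597; remainder 639
610 ≤ 639 < 987, so take 610; remainder 29
21 ≤ 29 < 34, so take 21; remainder 8
8 ≤ 8 < 13, so take 8; remainder 0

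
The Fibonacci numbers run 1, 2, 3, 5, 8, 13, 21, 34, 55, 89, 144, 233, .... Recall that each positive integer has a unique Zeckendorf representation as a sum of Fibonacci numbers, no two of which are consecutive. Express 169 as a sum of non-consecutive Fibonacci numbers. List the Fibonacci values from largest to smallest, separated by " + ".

144 + 21 + 3 + 1

Greedy algorithm:
169: greatest Fibonacci not exceeding it is 144, leaving 25
25: greatest Fibonacci not exceeding it is 21, leaving 4
4: greatest Fibonacci not exceeding it is 3, leaving 1
1: greatest Fibonacci not exceeding it is 1, leaving 0
So 169 = 144 + 21 + 3 + 1, with no two terms consecutive in the sequence.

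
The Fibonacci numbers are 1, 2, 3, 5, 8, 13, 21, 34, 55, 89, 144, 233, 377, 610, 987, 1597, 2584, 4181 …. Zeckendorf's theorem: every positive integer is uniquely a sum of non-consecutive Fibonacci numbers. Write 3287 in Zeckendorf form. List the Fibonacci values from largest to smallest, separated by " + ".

Greedily peel off the largest Fibonacci term at each step:
take 2584 (≤ 3287); 3287 − 2584 = 703
take 610 (≤ 703); 703 − 610 = 93
take 89 (≤ 93); 93 − 89 = 4
take 3 (≤ 4); 4 − 3 = 1
take 1 (≤ 1); 1 − 1 = 0
So 3287 = 2584 + 610 + 89 + 3 + 1, with no two terms consecutive in the sequence.

2584 + 610 + 89 + 3 + 1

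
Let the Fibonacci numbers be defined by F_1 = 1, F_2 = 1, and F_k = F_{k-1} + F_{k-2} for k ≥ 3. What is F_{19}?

4181

Iterating the recurrence up to F_{12} = 144 and F_{11} = 89:
F_{13} = F_{12} + F_{11} = 144 + 89 = 233
F_{14} = F_{13} + F_{12} = 233 + 144 = 377
F_{15} = F_{14} + F_{13} = 377 + 233 = 610
F_{16} = F_{15} + F_{14} = 610 + 377 = 987
F_{17} = F_{16} + F_{15} = 987 + 610 = 1597
F_{18} = F_{17} + F_{16} = 1597 + 987 = 2584
F_{19} = F_{18} + F_{17} = 2584 + 1597 = 4181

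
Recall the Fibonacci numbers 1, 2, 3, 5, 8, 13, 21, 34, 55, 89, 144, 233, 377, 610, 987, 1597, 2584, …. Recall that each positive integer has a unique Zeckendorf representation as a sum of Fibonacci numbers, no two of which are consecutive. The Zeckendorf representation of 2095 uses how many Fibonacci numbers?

6

largest Fibonacci ≤ 2095 is 1597; 2095 − 1597 = 498
largest Fibonacci ≤ 498 is 377; 498 − 377 = 121
largest Fibonacci ≤ 121 is 89; 121 − 89 = 32
largest Fibonacci ≤ 32 is 21; 32 − 21 = 11
largest Fibonacci ≤ 11 is 8; 11 − 8 = 3
largest Fibonacci ≤ 3 is 3; 3 − 3 = 0
2095 = 1597 + 377 + 89 + 21 + 8 + 3, which has 6 terms.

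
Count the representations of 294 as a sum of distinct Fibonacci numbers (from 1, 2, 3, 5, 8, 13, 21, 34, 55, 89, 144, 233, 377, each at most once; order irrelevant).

Each representation comes from the Zeckendorf form by replacing some F_k with F_{k−1} + F_{k−2} where possible.
294 = 233+55+5+1 = 233+55+3+2+1 = 233+34+21+5+1 = 144+89+55+5+1 = 233+34+21+3+2+1 = … (7 more), for 12 in all.

12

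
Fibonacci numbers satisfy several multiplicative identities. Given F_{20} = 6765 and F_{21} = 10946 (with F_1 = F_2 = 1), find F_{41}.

165580141

By F_{2k+1} = F_k² + F_{k+1}²: F_{41} = 6765² + 10946² = 45765225 + 119814916 = 165580141.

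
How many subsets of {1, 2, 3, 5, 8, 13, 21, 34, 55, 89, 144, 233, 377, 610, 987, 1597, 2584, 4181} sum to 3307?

3307 = 2584+610+89+21+3 = 2584+610+89+21+2+1 = 2584+610+89+13+8+3 = … (47 more), for 50 in all.

50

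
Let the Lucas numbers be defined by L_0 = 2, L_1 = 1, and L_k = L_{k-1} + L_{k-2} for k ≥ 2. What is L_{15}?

1364

Iterating the recurrence up to L_{7} = 29 and L_{6} = 18:
L_{8} = L_{7} + L_{6} = 29 + 18 = 47
L_{9} = L_{8} + L_{7} = 47 + 29 = 76
L_{10} = L_{9} + L_{8} = 76 + 47 = 123
L_{11} = L_{10} + L_{9} = 123 + 76 = 199
L_{12} = L_{11} + L_{10} = 199 + 123 = 322
L_{13} = L_{12} + L_{11} = 322 + 199 = 521
L_{14} = L_{13} + L_{12} = 521 + 322 = 843
L_{15} = L_{14} + L_{13} = 843 + 521 = 1364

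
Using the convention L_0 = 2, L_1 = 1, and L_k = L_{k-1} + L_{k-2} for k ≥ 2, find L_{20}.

Iterating the recurrence up to L_{12} = 322 and L_{11} = 199:
L_{13} = L_{12} + L_{11} = 322 + 199 = 521
L_{14} = L_{13} + L_{12} = 521 + 322 = 843
L_{15} = L_{14} + L_{13} = 843 + 521 = 1364
L_{16} = L_{15} + L_{14} = 1364 + 843 = 2207
L_{17} = L_{16} + L_{15} = 2207 + 1364 = 3571
L_{18} = L_{17} + L_{16} = 3571 + 2207 = 5778
L_{19} = L_{18} + L_{17} = 5778 + 3571 = 9349
L_{20} = L_{19} + L_{18} = 9349 + 5778 = 15127

15127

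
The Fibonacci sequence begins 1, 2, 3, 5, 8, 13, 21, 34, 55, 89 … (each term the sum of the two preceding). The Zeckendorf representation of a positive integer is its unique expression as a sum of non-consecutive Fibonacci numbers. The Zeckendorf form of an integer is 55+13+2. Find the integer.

70

55+13+2 = 70.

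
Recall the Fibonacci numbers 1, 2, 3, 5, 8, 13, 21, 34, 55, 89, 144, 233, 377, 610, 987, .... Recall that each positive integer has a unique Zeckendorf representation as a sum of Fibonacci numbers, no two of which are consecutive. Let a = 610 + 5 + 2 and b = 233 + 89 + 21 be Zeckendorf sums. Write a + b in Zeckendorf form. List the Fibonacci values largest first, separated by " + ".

The two numbers are 617 and 343, so their sum is 960.
960: greatest Fibonacci not exceeding it is 610, leaving 350
350: greatest Fibonacci not exceeding it is 233, leaving 117
117: greatest Fibonacci not exceeding it is 89, leaving 28
28: greatest Fibonacci not exceeding it is 21, leaving 7
7: greatest Fibonacci not exceeding it is 5, leaving 2
2: greatest Fibonacci not exceeding it is 2, leaving 0

610 + 233 + 89 + 21 + 5 + 2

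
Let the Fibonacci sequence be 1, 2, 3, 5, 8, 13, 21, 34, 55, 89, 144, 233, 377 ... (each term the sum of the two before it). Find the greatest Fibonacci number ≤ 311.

233

233 ≤ 311 < 377, so the largest Fibonacci number not exceeding 311 is 233.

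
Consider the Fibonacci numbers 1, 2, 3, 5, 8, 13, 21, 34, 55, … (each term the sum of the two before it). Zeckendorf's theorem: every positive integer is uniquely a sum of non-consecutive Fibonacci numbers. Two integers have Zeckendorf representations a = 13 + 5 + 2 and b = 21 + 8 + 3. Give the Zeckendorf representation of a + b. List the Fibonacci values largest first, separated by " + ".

34 + 13 + 5

The two numbers are 20 and 32, so their sum is 52.
Repeatedly subtract the largest Fibonacci number that fits:
52: greatest Fibonacci not exceeding it is 34, leaving 18
18: greatest Fibonacci not exceeding it is 13, leaving 5
5: greatest Fibonacci not exceeding it is 5, leaving 0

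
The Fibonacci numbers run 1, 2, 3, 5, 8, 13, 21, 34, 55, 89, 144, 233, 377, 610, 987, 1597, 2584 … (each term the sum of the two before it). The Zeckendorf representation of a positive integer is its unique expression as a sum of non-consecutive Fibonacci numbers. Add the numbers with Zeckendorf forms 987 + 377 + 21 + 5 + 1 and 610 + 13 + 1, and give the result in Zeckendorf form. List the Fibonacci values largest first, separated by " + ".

1597 + 377 + 34 + 5 + 2

The two numbers are 1391 and 624, so their sum is 2015.
largest Fibonacci ≤ 2015 is 1597; 2015 − 1597 = 418
largest Fibonacci ≤ 418 is 377; 418 − 377 = 41
largest Fibonacci ≤ 41 is 34; 41 − 34 = 7
largest Fibonacci ≤ 7 is 5; 7 − 5 = 2
largest Fibonacci ≤ 2 is 2; 2 − 2 = 0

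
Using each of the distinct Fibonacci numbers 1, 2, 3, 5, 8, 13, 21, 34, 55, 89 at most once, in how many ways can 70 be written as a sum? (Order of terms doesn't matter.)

Starting from the Zeckendorf form and repeatedly splitting a term F_k into F_{k−1} + F_{k−2} (when neither is already used) reaches every representation.
70 = 55+13+2 = 55+8+5+2 = 34+21+13+2 = 34+21+8+5+2 — 4 representations.

4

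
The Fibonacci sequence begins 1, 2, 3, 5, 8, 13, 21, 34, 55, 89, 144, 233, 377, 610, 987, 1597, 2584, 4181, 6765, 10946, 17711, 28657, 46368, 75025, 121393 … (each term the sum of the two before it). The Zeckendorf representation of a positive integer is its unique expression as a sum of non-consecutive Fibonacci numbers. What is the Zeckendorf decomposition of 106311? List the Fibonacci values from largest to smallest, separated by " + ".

Greedy algorithm:
take 75025 (≤ 106311); 106311 − 75025 = 31286
take 28657 (≤ 31286); 31286 − 28657 = 2629
take 2584 (≤ 2629); 2629 − 2584 = 45
take 34 (≤ 45); 45 − 34 = 11
take 8 (≤ 11); 11 − 8 = 3
take 3 (≤ 3); 3 − 3 = 0
So 106311 = 75025 + 28657 + 2584 + 34 + 8 + 3, with no two terms consecutive in the sequence.

75025 + 28657 + 2584 + 34 + 8 + 3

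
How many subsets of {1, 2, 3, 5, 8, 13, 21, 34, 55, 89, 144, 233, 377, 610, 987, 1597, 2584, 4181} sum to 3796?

28

Each representation comes from the Zeckendorf form by replacing some F_k with F_{k−1} + F_{k−2} where possible.
3796 = 2584+987+144+55+21+5 = 2584+987+144+55+21+3+2 = 2584+987+144+55+13+8+5 = … (25 more), for 28 in all.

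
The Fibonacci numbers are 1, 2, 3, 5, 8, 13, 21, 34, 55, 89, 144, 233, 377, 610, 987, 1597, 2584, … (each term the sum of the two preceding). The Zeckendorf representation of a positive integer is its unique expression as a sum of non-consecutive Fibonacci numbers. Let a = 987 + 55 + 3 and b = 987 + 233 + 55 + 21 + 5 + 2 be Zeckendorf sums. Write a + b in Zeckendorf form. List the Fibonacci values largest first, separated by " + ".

1597 + 610 + 89 + 34 + 13 + 5

The two numbers are 1045 and 1303, so their sum is 2348.
2348 − 1597 = 751
751 − 610 = 141
141 − 89 = 52
52 − 34 = 18
18 − 13 = 5
5 − 5 = 0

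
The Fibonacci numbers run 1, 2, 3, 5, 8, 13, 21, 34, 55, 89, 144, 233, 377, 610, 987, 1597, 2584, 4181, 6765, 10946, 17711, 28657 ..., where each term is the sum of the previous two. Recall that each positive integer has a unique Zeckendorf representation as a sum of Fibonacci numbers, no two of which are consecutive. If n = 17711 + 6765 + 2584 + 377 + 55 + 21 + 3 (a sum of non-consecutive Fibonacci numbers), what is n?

27516

17711 + 6765 + 2584 + 377 + 55 + 21 + 3 = 27516.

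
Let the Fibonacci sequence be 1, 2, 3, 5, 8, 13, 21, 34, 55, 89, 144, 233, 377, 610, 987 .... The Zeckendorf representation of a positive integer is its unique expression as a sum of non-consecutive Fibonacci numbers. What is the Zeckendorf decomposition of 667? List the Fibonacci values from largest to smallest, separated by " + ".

take 610 (≤ 667); 667 − 610 = 57
take 55 (≤ 57); 57 − 55 = 2
take 2 (≤ 2); 2 − 2 = 0
So 667 = 610 + 55 + 2, with no two terms consecutive in the sequence.

610 + 55 + 2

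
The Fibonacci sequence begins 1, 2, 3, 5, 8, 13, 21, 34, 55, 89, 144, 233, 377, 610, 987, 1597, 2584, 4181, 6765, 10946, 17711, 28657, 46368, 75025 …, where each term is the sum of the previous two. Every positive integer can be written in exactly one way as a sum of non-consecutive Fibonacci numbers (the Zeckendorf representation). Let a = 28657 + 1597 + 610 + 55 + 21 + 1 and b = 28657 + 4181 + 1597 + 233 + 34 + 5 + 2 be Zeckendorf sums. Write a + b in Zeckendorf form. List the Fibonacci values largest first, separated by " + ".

46368 + 17711 + 987 + 377 + 144 + 55 + 8

The two numbers are 30941 and 34709, so their sum is 65650.
Greedy algorithm:
46368 ≤ 65650 < 75025, so take 46368; remainder 19282
17711 ≤ 19282 < 28657, so take 17711; remainder 1571
987 ≤ 1571 < 1597, so take 987; remainder 584
377 ≤ 584 < 610, so take 377; remainder 207
144 ≤ 207 < 233, so take 144; remainder 63
55 ≤ 63 < 89, so take 55; remainder 8
8 ≤ 8 < 13, so take 8; remainder 0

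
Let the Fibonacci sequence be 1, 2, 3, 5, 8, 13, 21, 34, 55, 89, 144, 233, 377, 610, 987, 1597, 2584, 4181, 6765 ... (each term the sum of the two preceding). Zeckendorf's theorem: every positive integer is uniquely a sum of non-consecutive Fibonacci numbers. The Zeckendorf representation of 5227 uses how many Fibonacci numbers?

4181 ≤ 5227 < 6765, so take 4181; remainder 1046
987 ≤ 1046 < 1597, so take 987; remainder 59
55 ≤ 59 < 89, so take 55; remainder 4
3 ≤ 4 < 5, so take 3; remainder 1
1 ≤ 1 < 2, so take 1; remainder 0
5227 = 4181 + 987 + 55 + 3 + 1, which has 5 terms.

5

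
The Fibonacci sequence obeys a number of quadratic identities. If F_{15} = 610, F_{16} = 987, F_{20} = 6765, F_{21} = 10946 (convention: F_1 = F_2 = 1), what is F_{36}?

By the addition formula F_{m+n} = F_m F_{n+1} + F_{m−1} F_n with m=21, n=15: F_{36} = 10946·987 + 6765·610 = 10803702 + 4126650 = 14930352.

14930352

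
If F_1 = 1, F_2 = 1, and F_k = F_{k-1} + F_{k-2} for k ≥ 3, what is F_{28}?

317811

Iterating the recurrence up to F_{23} = 28657 and F_{22} = 17711:
F_{24} = F_{23} + F_{22} = 28657 + 17711 = 46368
F_{25} = F_{24} + F_{23} = 46368 + 28657 = 75025
F_{26} = F_{25} + F_{24} = 75025 + 46368 = 121393
F_{27} = F_{26} + F_{25} = 121393 + 75025 = 196418
F_{28} = F_{27} + F_{26} = 196418 + 121393 = 317811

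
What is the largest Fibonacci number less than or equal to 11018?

10946 ≤ 11018 < 17711, so the largest Fibonacci number not exceeding 11018 is 10946.

10946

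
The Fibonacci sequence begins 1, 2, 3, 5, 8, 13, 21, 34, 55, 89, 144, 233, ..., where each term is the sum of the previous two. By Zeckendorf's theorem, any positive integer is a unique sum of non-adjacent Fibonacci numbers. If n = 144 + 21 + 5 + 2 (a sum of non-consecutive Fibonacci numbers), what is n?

172

144 + 21 + 5 + 2 = 172.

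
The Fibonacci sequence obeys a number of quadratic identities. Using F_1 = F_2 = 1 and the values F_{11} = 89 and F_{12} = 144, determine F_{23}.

By F_{2k+1} = F_k² + F_{k+1}²: F_{23} = 89² + 144² = 7921 + 20736 = 28657.

28657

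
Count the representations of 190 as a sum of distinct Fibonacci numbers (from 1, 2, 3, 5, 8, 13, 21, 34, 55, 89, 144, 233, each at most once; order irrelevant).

4

Each representation comes from the Zeckendorf form by replacing some F_k with F_{k−1} + F_{k−2} where possible.
190 = 144+34+8+3+1 = 144+21+13+8+3+1 = 89+55+34+8+3+1 = … (1 more), for 4 in all.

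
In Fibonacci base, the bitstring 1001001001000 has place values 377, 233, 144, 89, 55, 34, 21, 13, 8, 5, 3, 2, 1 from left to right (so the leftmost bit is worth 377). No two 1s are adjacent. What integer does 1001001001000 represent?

492

Summing the place values of the 1 bits: 377 + 89 + 21 + 5 = 492.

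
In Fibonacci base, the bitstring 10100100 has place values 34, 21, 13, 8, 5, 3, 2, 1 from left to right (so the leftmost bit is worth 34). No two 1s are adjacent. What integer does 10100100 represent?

Summing the place values of the 1 bits: 34 + 13 + 3 = 50.

50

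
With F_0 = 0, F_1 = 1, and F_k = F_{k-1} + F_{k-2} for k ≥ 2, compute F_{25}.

75025

Iterating the recurrence up to F_{18} = 2584 and F_{17} = 1597:
F_{19} = F_{18} + F_{17} = 2584 + 1597 = 4181
F_{20} = F_{19} + F_{18} = 4181 + 2584 = 6765
F_{21} = F_{20} + F_{19} = 6765 + 4181 = 10946
F_{22} = F_{21} + F_{20} = 10946 + 6765 = 17711
F_{23} = F_{22} + F_{21} = 17711 + 10946 = 28657
F_{24} = F_{23} + F_{22} = 28657 + 17711 = 46368
F_{25} = F_{24} + F_{23} = 46368 + 28657 = 75025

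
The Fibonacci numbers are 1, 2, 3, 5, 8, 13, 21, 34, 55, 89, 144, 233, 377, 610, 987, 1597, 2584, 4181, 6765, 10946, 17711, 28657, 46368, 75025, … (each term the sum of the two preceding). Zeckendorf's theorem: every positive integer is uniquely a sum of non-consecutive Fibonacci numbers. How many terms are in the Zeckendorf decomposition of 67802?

Greedy algorithm:
46368 ≤ 67802 < 75025, so take 46368; remainder 21434
17711 ≤ 21434 < 28657, so take 17711; remainder 3723
2584 ≤ 3723 < 4181, so take 2584; remainder 1139
987 ≤ 1139 < 1597, so take 987; remainder 152
144 ≤ 152 < 233, so take 144; remainder 8
8 ≤ 8 < 13, so take 8; remainder 0
67802 = 46368 + 17711 + 2584 + 987 + 144 + 8, which has 6 terms.

6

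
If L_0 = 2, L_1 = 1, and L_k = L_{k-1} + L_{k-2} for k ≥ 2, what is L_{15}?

Iterating the recurrence up to L_{8} = 47 and L_{7} = 29:
L_{9} = L_{8} + L_{7} = 47 + 29 = 76
L_{10} = L_{9} + L_{8} = 76 + 47 = 123
L_{11} = L_{10} + L_{9} = 123 + 76 = 199
L_{12} = L_{11} + L_{10} = 199 + 123 = 322
L_{13} = L_{12} + L_{11} = 322 + 199 = 521
L_{14} = L_{13} + L_{12} = 521 + 322 = 843
L_{15} = L_{14} + L_{13} = 843 + 521 = 1364

1364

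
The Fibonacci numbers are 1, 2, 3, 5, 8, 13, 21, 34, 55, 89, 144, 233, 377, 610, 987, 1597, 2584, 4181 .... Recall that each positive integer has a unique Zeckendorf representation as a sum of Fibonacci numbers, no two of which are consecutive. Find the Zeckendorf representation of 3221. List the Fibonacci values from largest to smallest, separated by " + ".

2584 + 610 + 21 + 5 + 1

Repeatedly subtract the largest Fibonacci number that fits:
take 2584 (≤ 3221); 3221 − 2584 = 637
take 610 (≤ 637); 637 − 610 = 27
take 21 (≤ 27); 27 − 21 = 6
take 5 (≤ 6); 6 − 5 = 1
take 1 (≤ 1); 1 − 1 = 0
So 3221 = 2584 + 610 + 21 + 5 + 1, with no two terms consecutive in the sequence.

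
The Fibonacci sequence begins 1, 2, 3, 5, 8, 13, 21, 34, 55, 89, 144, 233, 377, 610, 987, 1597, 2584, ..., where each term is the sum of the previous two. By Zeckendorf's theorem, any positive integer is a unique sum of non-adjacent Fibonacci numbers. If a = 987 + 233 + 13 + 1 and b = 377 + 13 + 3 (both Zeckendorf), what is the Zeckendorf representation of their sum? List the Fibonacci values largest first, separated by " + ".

The two numbers are 1234 and 393, so their sum is 1627.
1597 ≤ 1627 < 2584, so take 1597; remainder 30
21 ≤ 30 < 34, so take 21; remainder 9
8 ≤ 9 < 13, so take 8; remainder 1
1 ≤ 1 < 2, so take 1; remainder 0

1597 + 21 + 8 + 1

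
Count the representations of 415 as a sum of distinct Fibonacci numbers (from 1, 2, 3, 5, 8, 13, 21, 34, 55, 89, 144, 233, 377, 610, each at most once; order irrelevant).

Starting from the Zeckendorf form and repeatedly splitting a term F_k into F_{k−1} + F_{k−2} (when neither is already used) reaches every representation.
415 = 377+34+3+1 = 377+21+13+3+1 = 233+144+34+3+1 = … (6 more), for 9 in all.

9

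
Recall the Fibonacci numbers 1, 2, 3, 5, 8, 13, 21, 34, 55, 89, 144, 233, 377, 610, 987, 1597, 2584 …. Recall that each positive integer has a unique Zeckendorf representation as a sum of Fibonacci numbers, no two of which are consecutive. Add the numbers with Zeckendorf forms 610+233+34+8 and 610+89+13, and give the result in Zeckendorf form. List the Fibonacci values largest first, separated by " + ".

The two numbers are 885 and 712, so their sum is 1597.
1597 − 1597 = 0

1597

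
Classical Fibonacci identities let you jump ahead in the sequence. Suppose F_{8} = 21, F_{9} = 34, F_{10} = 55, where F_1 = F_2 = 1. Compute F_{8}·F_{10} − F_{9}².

-1

21·55 − 34² = 1155 − 1156 = -1. (Cassini's identity: F_{k−1}F_{k+1} − F_k² = (−1)^k.)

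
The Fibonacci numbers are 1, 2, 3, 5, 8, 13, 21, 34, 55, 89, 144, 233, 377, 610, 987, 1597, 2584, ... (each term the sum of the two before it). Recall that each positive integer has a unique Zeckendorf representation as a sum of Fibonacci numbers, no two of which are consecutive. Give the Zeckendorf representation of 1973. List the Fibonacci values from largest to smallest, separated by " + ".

1973: greatest Fibonacci not exceeding it is 1597, leaving 376
376: greatest Fibonacci not exceeding it is 233, leaving 143
143: greatest Fibonacci not exceeding it is 89, leaving 54
54: greatest Fibonacci not exceeding it is 34, leaving 20
20: greatest Fibonacci not exceeding it is 13, leaving 7
7: greatest Fibonacci not exceeding it is 5, leaving 2
2: greatest Fibonacci not exceeding it is 2, leaving 0
So 1973 = 1597 + 233 + 89 + 34 + 13 + 5 + 2, with no two terms consecutive in the sequence.

1597 + 233 + 89 + 34 + 13 + 5 + 2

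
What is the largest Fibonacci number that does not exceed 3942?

2584

2584 ≤ 3942 < 4181, so the largest Fibonacci number not exceeding 3942 is 2584.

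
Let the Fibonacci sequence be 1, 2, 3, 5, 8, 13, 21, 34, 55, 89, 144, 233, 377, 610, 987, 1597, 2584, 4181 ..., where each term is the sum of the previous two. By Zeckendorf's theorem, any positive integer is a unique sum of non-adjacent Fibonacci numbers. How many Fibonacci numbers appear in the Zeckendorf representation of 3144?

Greedy algorithm:
take 2584 (≤ 3144); 3144 − 2584 = 560
take 377 (≤ 560); 560 − 377 = 183
take 144 (≤ 183); 183 − 144 = 39
take 34 (≤ 39); 39 − 34 = 5
take 5 (≤ 5); 5 − 5 = 0
3144 = 2584 + 377 + 144 + 34 + 5, which has 5 terms.

5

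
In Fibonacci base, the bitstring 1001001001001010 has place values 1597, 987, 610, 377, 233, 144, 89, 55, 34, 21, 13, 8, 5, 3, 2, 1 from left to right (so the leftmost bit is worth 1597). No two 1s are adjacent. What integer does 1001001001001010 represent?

Summing the place values of the 1 bits: 1597 + 377 + 89 + 21 + 5 + 2 = 2091.

2091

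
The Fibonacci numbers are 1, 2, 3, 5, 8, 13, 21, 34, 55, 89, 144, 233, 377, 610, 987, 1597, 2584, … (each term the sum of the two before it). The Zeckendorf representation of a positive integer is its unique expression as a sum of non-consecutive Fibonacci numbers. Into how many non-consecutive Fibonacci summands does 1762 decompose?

3

Greedy algorithm:
1597 ≤ 1762 < 2584, so take 1597; remainder 165
144 ≤ 165 < 233, so take 144; remainder 21
21 ≤ 21 < 34, so take 21; remainder 0
1762 = 1597 + 144 + 21, which has 3 terms.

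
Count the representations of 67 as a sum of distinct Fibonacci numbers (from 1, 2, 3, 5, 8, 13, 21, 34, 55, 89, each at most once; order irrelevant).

2

Starting from the Zeckendorf form and repeatedly splitting a term F_k into F_{k−1} + F_{k−2} (when neither is already used) reaches every representation.
67 = 55+8+3+1 = 34+21+8+3+1 — 2 representations.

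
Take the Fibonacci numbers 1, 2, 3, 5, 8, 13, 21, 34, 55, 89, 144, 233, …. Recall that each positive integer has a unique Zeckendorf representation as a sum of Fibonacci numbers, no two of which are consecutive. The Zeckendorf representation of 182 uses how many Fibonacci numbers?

4

144 ≤ 182 < 233, so take 144; remainder 38
34 ≤ 38 < 55, so take 34; remainder 4
3 ≤ 4 < 5, so take 3; remainder 1
1 ≤ 1 < 2, so take 1; remainder 0
182 = 144 + 34 + 3 + 1, which has 4 terms.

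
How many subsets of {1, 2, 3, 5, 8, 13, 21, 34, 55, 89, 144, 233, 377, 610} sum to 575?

3

Starting from the Zeckendorf form and repeatedly splitting a term F_k into F_{k−1} + F_{k−2} (when neither is already used) reaches every representation.
575 = 377+144+34+13+5+2 = 377+89+55+34+13+5+2 = 233+144+89+55+34+13+5+2 — 3 representations.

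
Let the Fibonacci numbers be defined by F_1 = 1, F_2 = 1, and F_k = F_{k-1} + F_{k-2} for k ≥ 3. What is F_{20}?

Iterating the recurrence up to F_{12} = 144 and F_{11} = 89:
F_{13} = F_{12} + F_{11} = 144 + 89 = 233
F_{14} = F_{13} + F_{12} = 233 + 144 = 377
F_{15} = F_{14} + F_{13} = 377 + 233 = 610
F_{16} = F_{15} + F_{14} = 610 + 377 = 987
F_{17} = F_{16} + F_{15} = 987 + 610 = 1597
F_{18} = F_{17} + F_{16} = 1597 + 987 = 2584
F_{19} = F_{18} + F_{17} = 2584 + 1597 = 4181
F_{20} = F_{19} + F_{18} = 4181 + 2584 = 6765

6765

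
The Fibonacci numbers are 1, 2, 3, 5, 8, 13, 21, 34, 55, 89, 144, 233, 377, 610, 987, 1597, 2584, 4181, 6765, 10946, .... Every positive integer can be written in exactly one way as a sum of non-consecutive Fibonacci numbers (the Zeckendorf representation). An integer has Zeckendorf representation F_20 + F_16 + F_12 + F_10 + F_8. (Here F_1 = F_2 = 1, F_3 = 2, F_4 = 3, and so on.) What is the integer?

F_20 + F_16 + F_12 + F_10 + F_8 = 6765 + 987 + 144 + 55 + 21 = 7972.

7972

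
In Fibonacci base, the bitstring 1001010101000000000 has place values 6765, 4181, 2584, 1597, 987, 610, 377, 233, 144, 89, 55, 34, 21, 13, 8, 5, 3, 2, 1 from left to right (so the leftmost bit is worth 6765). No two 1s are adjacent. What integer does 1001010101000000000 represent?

Summing the place values of the 1 bits: 6765 + 1597 + 610 + 233 + 89 = 9294.

9294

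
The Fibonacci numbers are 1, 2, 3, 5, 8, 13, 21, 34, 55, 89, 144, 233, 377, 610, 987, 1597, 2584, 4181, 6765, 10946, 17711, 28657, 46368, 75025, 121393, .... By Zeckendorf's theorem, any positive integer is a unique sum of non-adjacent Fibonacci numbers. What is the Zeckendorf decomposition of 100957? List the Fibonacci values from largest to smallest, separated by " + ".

75025 + 17711 + 6765 + 987 + 377 + 89 + 3

Repeatedly subtract the largest Fibonacci number that fits:
75025 ≤ 100957 < 121393, so take 75025; remainder 25932
17711 ≤ 25932 < 28657, so take 17711; remainder 8221
6765 ≤ 8221 < 10946, so take 6765; remainder 1456
987 ≤ 1456 < 1597, so take 987; remainder 469
377 ≤ 469 < 610, so take 377; remainder 92
89 ≤ 92 < 144, so take 89; remainder 3
3 ≤ 3 < 5, so take 3; remainder 0
So 100957 = 75025 + 17711 + 6765 + 987 + 377 + 89 + 3, with no two terms consecutive in the sequence.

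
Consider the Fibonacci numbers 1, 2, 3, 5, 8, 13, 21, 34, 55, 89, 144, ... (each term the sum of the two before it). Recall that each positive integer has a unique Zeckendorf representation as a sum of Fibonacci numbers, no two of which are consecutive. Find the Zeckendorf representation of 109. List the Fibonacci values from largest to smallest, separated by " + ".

89 + 13 + 5 + 2

Repeatedly subtract the largest Fibonacci number that fits:
109: greatest Fibonacci not exceeding it is 89, leaving 20
20: greatest Fibonacci not exceeding it is 13, leaving 7
7: greatest Fibonacci not exceeding it is 5, leaving 2
2: greatest Fibonacci not exceeding it is 2, leaving 0
So 109 = 89 + 13 + 5 + 2, with no two terms consecutive in the sequence.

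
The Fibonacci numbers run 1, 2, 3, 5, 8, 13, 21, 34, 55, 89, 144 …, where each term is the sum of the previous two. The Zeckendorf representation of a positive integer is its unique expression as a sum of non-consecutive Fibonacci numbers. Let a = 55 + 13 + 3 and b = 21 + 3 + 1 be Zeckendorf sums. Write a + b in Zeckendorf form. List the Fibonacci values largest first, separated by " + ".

89 + 5 + 2

The two numbers are 71 and 25, so their sum is 96.
96: greatest Fibonacci not exceeding it is 89, leaving 7
7: greatest Fibonacci not exceeding it is 5, leaving 2
2: greatest Fibonacci not exceeding it is 2, leaving 0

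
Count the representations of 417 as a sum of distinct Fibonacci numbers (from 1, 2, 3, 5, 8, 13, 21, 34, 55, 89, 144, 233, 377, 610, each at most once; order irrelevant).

15

Each representation comes from the Zeckendorf form by replacing some F_k with F_{k−1} + F_{k−2} where possible.
417 = 377+34+5+1 = 377+34+3+2+1 = 377+21+13+5+1 = 233+144+34+5+1 = 377+21+13+3+2+1 = … (10 more), for 15 in all.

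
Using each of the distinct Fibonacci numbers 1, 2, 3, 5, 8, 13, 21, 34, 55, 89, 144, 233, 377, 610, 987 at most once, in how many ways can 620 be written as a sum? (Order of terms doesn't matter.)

10

620 = 610+8+2 = 610+5+3+2 = 377+233+8+2 = 377+233+5+3+2 = … (6 more), for 10 in all.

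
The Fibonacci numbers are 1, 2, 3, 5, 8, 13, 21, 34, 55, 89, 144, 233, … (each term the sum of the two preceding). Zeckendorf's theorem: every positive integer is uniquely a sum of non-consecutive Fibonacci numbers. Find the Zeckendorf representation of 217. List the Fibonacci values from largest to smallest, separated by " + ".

144 + 55 + 13 + 5

take 144 (≤ 217); 217 − 144 = 73
take 55 (≤ 73); 73 − 55 = 18
take 13 (≤ 18); 18 − 13 = 5
take 5 (≤ 5); 5 − 5 = 0
So 217 = 144 + 55 + 13 + 5, with no two terms consecutive in the sequence.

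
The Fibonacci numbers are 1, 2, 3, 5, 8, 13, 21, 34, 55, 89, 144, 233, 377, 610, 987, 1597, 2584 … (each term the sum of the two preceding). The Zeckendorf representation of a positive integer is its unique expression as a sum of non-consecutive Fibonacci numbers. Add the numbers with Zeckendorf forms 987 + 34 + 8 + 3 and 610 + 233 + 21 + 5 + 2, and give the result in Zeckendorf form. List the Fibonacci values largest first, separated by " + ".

The two numbers are 1032 and 871, so their sum is 1903.
1597 ≤ 1903 < 2584, so take 1597; remainder 306
233 ≤ 306 < 377, so take 233; remainder 73
55 ≤ 73 < 89, so take 55; remainder 18
13 ≤ 18 < 21, so take 13; remainder 5
5 ≤ 5 < 8, so take 5; remainder 0

1597 + 233 + 55 + 13 + 5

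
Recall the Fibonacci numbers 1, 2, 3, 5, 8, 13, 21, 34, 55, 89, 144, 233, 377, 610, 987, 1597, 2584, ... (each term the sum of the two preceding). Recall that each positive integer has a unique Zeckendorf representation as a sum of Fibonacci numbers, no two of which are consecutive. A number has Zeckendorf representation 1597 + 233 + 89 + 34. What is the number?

1597 + 233 + 89 + 34 = 1953.

1953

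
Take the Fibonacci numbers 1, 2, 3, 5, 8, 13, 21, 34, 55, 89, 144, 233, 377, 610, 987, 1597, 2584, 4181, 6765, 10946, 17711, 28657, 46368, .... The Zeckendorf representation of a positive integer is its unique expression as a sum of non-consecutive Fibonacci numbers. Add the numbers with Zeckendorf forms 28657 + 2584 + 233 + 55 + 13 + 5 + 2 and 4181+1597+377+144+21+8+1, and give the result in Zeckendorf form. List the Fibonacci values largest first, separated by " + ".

28657 + 6765 + 1597 + 610 + 233 + 13 + 3

The two numbers are 31549 and 6329, so their sum is 37878.
largest Fibonacci ≤ 37878 is 28657; 37878 − 28657 = 9221
largest Fibonacci ≤ 9221 is 6765; 9221 − 6765 = 2456
largest Fibonacci ≤ 2456 is 1597; 2456 − 1597 = 859
largest Fibonacci ≤ 859 is 610; 859 − 610 = 249
largest Fibonacci ≤ 249 is 233; 249 − 233 = 16
largest Fibonacci ≤ 16 is 13; 16 − 13 = 3
largest Fibonacci ≤ 3 is 3; 3 − 3 = 0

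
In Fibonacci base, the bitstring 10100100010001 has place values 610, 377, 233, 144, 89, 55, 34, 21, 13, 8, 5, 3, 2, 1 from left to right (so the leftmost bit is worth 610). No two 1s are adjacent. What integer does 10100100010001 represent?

Summing the place values of the 1 bits: 610 + 233 + 55 + 8 + 1 = 907.

907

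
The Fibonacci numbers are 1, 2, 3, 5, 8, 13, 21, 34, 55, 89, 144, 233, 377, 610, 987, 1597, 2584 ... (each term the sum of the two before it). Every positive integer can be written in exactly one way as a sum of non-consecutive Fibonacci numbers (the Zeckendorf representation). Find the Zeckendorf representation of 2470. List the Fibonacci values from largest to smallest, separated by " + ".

Greedily peel off the largest Fibonacci term at each step:
largest Fibonacci ≤ 2470 is 1597; 2470 − 1597 = 873
largest Fibonacci ≤ 873 is 610; 873 − 610 = 263
largest Fibonacci ≤ 263 is 233; 263 − 233 = 30
largest Fibonacci ≤ 30 is 21; 30 − 21 = 9
largest Fibonacci ≤ 9 is 8; 9 − 8 = 1
largest Fibonacci ≤ 1 is 1; 1 − 1 = 0
So 2470 = 1597 + 610 + 233 + 21 + 8 + 1, with no two terms consecutive in the sequence.

1597 + 610 + 233 + 21 + 8 + 1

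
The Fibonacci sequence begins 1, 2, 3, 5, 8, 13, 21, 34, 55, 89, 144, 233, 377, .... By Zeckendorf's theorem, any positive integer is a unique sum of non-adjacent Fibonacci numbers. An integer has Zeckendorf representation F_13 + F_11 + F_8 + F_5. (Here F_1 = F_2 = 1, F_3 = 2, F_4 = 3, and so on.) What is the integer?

348

F_13 + F_11 + F_8 + F_5 = 233 + 89 + 21 + 5 = 348.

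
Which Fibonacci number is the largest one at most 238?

233 ≤ 238 < 377, so the largest Fibonacci number not exceeding 238 is 233.

233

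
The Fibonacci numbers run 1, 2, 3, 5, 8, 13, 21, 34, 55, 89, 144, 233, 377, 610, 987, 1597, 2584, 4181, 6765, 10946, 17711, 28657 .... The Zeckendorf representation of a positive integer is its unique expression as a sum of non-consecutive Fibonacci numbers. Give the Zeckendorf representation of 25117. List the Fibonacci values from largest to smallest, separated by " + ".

17711 + 6765 + 610 + 21 + 8 + 2

take 17711 (≤ 25117); 25117 − 17711 = 7406
take 6765 (≤ 7406); 7406 − 6765 = 641
take 610 (≤ 641); 641 − 610 = 31
take 21 (≤ 31); 31 − 21 = 10
take 8 (≤ 10); 10 − 8 = 2
take 2 (≤ 2); 2 − 2 = 0
So 25117 = 17711 + 6765 + 610 + 21 + 8 + 2, with no two terms consecutive in the sequence.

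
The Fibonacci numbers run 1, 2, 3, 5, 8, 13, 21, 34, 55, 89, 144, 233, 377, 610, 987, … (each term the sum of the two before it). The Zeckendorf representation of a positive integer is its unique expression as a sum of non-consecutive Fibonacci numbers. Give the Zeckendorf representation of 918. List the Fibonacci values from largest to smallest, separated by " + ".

610 ≤ 918 < 987, so take 610; remainder 308
233 ≤ 308 < 377, so take 233; remainder 75
55 ≤ 75 < 89, so take 55; remainder 20
13 ≤ 20 < 21, so take 13; remainder 7
5 ≤ 7 < 8, so take 5; remainder 2
2 ≤ 2 < 3, so take 2; remainder 0
So 918 = 610 + 233 + 55 + 13 + 5 + 2, with no two terms consecutive in the sequence.

610 + 233 + 55 + 13 + 5 + 2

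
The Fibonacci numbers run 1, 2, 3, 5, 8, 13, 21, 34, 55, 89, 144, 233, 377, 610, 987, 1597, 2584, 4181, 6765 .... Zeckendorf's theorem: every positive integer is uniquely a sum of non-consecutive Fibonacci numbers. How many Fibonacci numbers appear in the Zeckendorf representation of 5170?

Greedy algorithm:
largest Fibonacci ≤ 5170 is 4181; 5170 − 4181 = 989
largest Fibonacci ≤ 989 is 987; 989 − 987 = 2
largest Fibonacci ≤ 2 is 2; 2 − 2 = 0
5170 = 4181 + 987 + 2, which has 3 terms.

3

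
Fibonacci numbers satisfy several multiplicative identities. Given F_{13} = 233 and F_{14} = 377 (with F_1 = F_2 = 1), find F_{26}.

121393

By the doubling identity F_{2k} = F_k(2F_{k+1} − F_k): F_{26} = 233·(2·377 − 233) = 233·521 = 121393.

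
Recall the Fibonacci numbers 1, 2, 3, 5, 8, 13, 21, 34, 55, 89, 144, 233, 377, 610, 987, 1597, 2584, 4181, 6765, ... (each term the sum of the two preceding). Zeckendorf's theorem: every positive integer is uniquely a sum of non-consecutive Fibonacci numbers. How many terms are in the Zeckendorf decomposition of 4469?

3

subtract 4181 from 4469: 288 remains
subtract 233 from 288: 55 remains
subtract 55 from 55: 0 remains
4469 = 4181 + 233 + 55, which has 3 terms.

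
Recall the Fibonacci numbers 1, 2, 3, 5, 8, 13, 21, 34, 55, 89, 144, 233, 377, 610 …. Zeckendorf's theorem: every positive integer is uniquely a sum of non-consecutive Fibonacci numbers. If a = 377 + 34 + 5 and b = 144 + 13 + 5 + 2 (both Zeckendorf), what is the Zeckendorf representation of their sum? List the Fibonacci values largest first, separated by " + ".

377 + 144 + 55 + 3 + 1

The two numbers are 416 and 164, so their sum is 580.
Greedily peel off the largest Fibonacci term at each step:
580 − 377 = 203
203 − 144 = 59
59 − 55 = 4
4 − 3 = 1
1 − 1 = 0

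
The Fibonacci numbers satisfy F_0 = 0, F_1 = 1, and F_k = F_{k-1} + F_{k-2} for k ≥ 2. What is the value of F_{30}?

832040

Iterating the recurrence up to F_{23} = 28657 and F_{22} = 17711:
F_{24} = F_{23} + F_{22} = 28657 + 17711 = 46368
F_{25} = F_{24} + F_{23} = 46368 + 28657 = 75025
F_{26} = F_{25} + F_{24} = 75025 + 46368 = 121393
F_{27} = F_{26} + F_{25} = 121393 + 75025 = 196418
F_{28} = F_{27} + F_{26} = 196418 + 121393 = 317811
F_{29} = F_{28} + F_{27} = 317811 + 196418 = 514229
F_{30} = F_{29} + F_{28} = 514229 + 317811 = 832040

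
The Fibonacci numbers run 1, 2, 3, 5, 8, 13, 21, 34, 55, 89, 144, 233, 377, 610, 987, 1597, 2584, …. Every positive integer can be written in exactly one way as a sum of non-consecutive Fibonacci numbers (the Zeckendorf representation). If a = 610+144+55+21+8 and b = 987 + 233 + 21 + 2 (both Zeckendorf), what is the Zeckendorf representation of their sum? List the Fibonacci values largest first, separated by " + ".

1597 + 377 + 89 + 13 + 5

The two numbers are 838 and 1243, so their sum is 2081.
largest Fibonacci ≤ 2081 is 1597; 2081 − 1597 = 484
largest Fibonacci ≤ 484 is 377; 484 − 377 = 107
largest Fibonacci ≤ 107 is 89; 107 − 89 = 18
largest Fibonacci ≤ 18 is 13; 18 − 13 = 5
largest Fibonacci ≤ 5 is 5; 5 − 5 = 0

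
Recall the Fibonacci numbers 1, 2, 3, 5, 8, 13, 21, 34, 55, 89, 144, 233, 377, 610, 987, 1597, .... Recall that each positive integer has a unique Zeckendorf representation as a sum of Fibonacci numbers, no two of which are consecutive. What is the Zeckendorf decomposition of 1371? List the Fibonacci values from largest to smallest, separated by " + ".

987 + 377 + 5 + 2

Greedily peel off the largest Fibonacci term at each step:
take 987 (≤ 1371); 1371 − 987 = 384
take 377 (≤ 384); 384 − 377 = 7
take 5 (≤ 7); 7 − 5 = 2
take 2 (≤ 2); 2 − 2 = 0
So 1371 = 987 + 377 + 5 + 2, with no two terms consecutive in the sequence.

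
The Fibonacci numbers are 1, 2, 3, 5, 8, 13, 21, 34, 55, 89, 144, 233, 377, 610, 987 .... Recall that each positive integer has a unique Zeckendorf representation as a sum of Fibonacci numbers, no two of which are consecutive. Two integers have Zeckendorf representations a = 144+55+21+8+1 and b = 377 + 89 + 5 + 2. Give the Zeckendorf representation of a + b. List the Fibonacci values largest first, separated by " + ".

610 + 89 + 3

The two numbers are 229 and 473, so their sum is 702.
702: greatest Fibonacci not exceeding it is 610, leaving 92
92: greatest Fibonacci not exceeding it is 89, leaving 3
3: greatest Fibonacci not exceeding it is 3, leaving 0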